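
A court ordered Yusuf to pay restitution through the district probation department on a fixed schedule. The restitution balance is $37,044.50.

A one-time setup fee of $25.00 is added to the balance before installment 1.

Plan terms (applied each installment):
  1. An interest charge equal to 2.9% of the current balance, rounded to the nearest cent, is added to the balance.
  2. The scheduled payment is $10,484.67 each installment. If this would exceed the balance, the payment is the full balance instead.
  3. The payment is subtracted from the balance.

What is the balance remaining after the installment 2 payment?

# | Opening | Interest | Payment | End bal
1 | $37,069.50 | $1,075.02 | $10,484.67 | $27,659.85
2 | $27,659.85 | $802.14 | $10,484.67 | $17,977.32

$17,977.32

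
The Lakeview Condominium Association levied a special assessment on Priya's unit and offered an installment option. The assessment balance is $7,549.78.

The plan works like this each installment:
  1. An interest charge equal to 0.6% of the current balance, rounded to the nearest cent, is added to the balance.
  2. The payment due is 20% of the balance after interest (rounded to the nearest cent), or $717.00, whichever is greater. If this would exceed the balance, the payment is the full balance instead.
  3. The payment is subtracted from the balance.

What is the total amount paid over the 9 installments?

Installment 1: opening $7,549.78; interest $45.30 → $7,595.08; payment $1,519.02; balance $6,076.06
Installment 2: opening $6,076.06; interest $36.46 → $6,112.52; payment $1,222.50; balance $4,890.02
Installment 3: opening $4,890.02; interest $29.34 → $4,919.36; payment $983.87; balance $3,935.49
Installment 4: opening $3,935.49; interest $23.61 → $3,959.10; payment $791.82; balance $3,167.28
Installment 5: opening $3,167.28; interest $19.00 → $3,186.28; payment $717.00; balance $2,469.28
Installment 6: opening $2,469.28; interest $14.82 → $2,484.10; payment $717.00; balance $1,767.10
Installment 7: opening $1,767.10; interest $10.60 → $1,777.70; payment $717.00; balance $1,060.70
Installment 8: opening $1,060.70; interest $6.36 → $1,067.06; payment $717.00; balance $350.06
Installment 9: opening $350.06; interest $2.10 → $352.16; payment $352.16; balance $0.00
Total paid: $7,737.37

$7,737.37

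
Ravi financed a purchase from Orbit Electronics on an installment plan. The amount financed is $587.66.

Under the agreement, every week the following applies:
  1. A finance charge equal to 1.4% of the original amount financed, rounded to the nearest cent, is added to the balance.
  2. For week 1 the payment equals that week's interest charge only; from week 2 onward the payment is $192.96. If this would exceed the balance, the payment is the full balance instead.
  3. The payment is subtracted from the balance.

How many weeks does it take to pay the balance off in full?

5

Week 1: $587.66 +$8.23 interest = $595.89; pay $8.23 → $587.66
Week 2: $587.66 +$8.23 interest = $595.89; pay $192.96 → $402.93
Week 3: $402.93 +$8.23 interest = $411.16; pay $192.96 → $218.20
Week 4: $218.20 +$8.23 interest = $226.43; pay $192.96 → $33.47
Week 5: $33.47 +$8.23 interest = $41.70; pay $41.70 → $0.00
Balance reaches $0.00 in week 5.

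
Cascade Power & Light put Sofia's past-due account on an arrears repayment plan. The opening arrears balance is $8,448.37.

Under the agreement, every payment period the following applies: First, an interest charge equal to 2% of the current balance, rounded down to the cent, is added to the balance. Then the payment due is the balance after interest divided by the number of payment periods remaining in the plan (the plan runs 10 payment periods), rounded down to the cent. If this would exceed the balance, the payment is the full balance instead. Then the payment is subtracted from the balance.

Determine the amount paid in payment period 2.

# | Opening | Interest | Payment | End bal
1 | $8,448.37 | $168.96 | $861.73 | $7,755.60
2 | $7,755.60 | $155.11 | $878.96 | $7,031.75

$878.96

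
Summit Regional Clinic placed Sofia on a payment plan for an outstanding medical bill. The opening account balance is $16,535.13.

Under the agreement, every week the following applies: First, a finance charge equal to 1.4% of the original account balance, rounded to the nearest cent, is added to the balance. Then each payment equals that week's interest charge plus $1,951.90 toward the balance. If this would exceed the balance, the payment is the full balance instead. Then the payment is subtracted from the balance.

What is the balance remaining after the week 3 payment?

$10,679.43

Week 1: opening $16,535.13; interest $231.49 → $16,766.62; payment $2,183.39; balance $14,583.23
Week 2: opening $14,583.23; interest $231.49 → $14,814.72; payment $2,183.39; balance $12,631.33
Week 3: opening $12,631.33; interest $231.49 → $12,862.82; payment $2,183.39; balance $10,679.43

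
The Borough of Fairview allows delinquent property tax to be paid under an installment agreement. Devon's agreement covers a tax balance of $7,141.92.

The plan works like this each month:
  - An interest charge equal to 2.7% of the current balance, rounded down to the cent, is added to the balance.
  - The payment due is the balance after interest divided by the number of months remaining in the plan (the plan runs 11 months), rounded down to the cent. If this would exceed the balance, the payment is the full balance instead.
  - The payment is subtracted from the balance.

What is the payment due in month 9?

$825.19

Month 1: $7,141.92 +$192.83 interest = $7,334.75; pay $666.79 → $6,667.96
Month 2: $6,667.96 +$180.03 interest = $6,847.99; pay $684.79 → $6,163.20
Month 3: $6,163.20 +$166.40 interest = $6,329.60; pay $703.28 → $5,626.32
Month 4: $5,626.32 +$151.91 interest = $5,778.23; pay $722.27 → $5,055.96
Month 5: $5,055.96 +$136.51 interest = $5,192.47; pay $741.78 → $4,450.69
Month 6: $4,450.69 +$120.16 interest = $4,570.85; pay $761.80 → $3,809.05
Month 7: $3,809.05 +$102.84 interest = $3,911.89; pay $782.37 → $3,129.52
Month 8: $3,129.52 +$84.49 interest = $3,214.01; pay $803.50 → $2,410.51
Month 9: $2,410.51 +$65.08 interest = $2,475.59; pay $825.19 → $1,650.40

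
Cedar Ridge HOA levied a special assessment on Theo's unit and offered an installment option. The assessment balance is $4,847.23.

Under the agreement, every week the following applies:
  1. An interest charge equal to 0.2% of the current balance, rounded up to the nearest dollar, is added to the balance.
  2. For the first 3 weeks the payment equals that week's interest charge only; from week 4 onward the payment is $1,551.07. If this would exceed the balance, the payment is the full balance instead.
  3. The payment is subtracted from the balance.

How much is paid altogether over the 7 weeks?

$4,899.23

Week 1: $4,847.23 +$10.00 interest = $4,857.23; pay $10.00 → $4,847.23
Week 2: $4,847.23 +$10.00 interest = $4,857.23; pay $10.00 → $4,847.23
Week 3: $4,847.23 +$10.00 interest = $4,857.23; pay $10.00 → $4,847.23
Week 4: $4,847.23 +$10.00 interest = $4,857.23; pay $1,551.07 → $3,306.16
Week 5: $3,306.16 +$7.00 interest = $3,313.16; pay $1,551.07 → $1,762.09
Week 6: $1,762.09 +$4.00 interest = $1,766.09; pay $1,551.07 → $215.02
Week 7: $215.02 +$1.00 interest = $216.02; pay $216.02 → $0.00
Total paid: $4,899.23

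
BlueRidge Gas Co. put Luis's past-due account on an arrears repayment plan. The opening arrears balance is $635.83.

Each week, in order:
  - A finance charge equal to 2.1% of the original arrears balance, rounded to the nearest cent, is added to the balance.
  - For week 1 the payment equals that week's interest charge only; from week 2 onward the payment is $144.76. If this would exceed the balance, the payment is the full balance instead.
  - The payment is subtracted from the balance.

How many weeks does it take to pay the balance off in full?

# | Opening | Interest | Payment | End bal
1 | $635.83 | $13.35 | $13.35 | $635.83
2 | $635.83 | $13.35 | $144.76 | $504.42
3 | $504.42 | $13.35 | $144.76 | $373.01
4 | $373.01 | $13.35 | $144.76 | $241.60
5 | $241.60 | $13.35 | $144.76 | $110.19
6 | $110.19 | $13.35 | $123.54 | $0.00
Balance reaches $0.00 in week 6.

6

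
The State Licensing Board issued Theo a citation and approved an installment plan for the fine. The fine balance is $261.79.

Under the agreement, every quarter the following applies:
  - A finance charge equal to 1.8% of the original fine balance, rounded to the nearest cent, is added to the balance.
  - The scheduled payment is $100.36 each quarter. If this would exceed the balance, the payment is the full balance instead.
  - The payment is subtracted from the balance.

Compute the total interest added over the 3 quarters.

$14.13

# | Opening | Interest | Payment | End bal
1 | $261.79 | $4.71 | $100.36 | $166.14
2 | $166.14 | $4.71 | $100.36 | $70.49
3 | $70.49 | $4.71 | $75.20 | $0.00
Total interest: $4.71 + $4.71 + $4.71 = $14.13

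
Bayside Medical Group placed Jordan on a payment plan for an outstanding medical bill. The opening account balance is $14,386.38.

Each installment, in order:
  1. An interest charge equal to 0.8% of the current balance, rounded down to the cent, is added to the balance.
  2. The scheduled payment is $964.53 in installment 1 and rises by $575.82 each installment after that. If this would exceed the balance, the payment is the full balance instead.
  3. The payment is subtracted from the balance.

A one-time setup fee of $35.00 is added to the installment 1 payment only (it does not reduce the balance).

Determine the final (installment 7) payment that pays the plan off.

Installment 1: $14,386.38 +$115.09 interest = $14,501.47; pay $964.53 (+ $35.00 fee) → $13,536.94
Installment 2: $13,536.94 +$108.29 interest = $13,645.23; pay $1,540.35 → $12,104.88
Installment 3: $12,104.88 +$96.83 interest = $12,201.71; pay $2,116.17 → $10,085.54
Installment 4: $10,085.54 +$80.68 interest = $10,166.22; pay $2,691.99 → $7,474.23
Installment 5: $7,474.23 +$59.79 interest = $7,534.02; pay $3,267.81 → $4,266.21
Installment 6: $4,266.21 +$34.12 interest = $4,300.33; pay $3,843.63 → $456.70
Installment 7: $456.70 +$3.65 interest = $460.35; pay $460.35 → $0.00

$460.35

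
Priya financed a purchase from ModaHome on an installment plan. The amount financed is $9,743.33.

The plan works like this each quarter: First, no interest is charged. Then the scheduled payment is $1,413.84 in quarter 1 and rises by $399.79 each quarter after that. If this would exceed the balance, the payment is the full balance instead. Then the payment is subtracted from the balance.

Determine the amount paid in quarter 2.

$1,813.63

Quarter 1: $9,743.33 − $1,413.84 → $8,329.49
Quarter 2: $8,329.49 − $1,813.63 → $6,515.86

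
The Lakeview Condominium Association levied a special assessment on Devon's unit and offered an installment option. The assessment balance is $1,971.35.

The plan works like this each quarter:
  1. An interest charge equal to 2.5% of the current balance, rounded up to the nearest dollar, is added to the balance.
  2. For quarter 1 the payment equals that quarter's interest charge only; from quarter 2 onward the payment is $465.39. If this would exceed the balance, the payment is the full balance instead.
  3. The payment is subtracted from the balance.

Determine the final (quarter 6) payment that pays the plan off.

$252.79

Quarter 1: opening $1,971.35; interest $50.00 → $2,021.35; payment $50.00; balance $1,971.35
Quarter 2: opening $1,971.35; interest $50.00 → $2,021.35; payment $465.39; balance $1,555.96
Quarter 3: opening $1,555.96; interest $39.00 → $1,594.96; payment $465.39; balance $1,129.57
Quarter 4: opening $1,129.57; interest $29.00 → $1,158.57; payment $465.39; balance $693.18
Quarter 5: opening $693.18; interest $18.00 → $711.18; payment $465.39; balance $245.79
Quarter 6: opening $245.79; interest $7.00 → $252.79; payment $252.79; balance $0.00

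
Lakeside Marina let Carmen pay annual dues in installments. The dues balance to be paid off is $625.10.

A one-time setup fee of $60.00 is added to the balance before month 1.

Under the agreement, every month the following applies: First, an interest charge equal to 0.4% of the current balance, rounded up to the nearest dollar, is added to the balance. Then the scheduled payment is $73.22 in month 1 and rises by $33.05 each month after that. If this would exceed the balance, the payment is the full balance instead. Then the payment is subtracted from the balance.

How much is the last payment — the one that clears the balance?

Month 1: opening $685.10; interest $3.00 → $688.10; payment $73.22; balance $614.88
Month 2: opening $614.88; interest $3.00 → $617.88; payment $106.27; balance $511.61
Month 3: opening $511.61; interest $3.00 → $514.61; payment $139.32; balance $375.29
Month 4: opening $375.29; interest $2.00 → $377.29; payment $172.37; balance $204.92
Month 5: opening $204.92; interest $1.00 → $205.92; payment $205.42; balance $0.50
Month 6: opening $0.50; interest $1.00 → $1.50; payment $1.50; balance $0.00

$1.50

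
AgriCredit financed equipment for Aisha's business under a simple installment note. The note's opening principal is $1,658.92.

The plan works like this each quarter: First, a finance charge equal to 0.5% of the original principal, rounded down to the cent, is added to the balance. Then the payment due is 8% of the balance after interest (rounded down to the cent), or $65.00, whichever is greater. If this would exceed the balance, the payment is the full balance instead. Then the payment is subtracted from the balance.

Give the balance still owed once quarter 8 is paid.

$897.82

Quarter 1: opening $1,658.92; interest $8.29 → $1,667.21; payment $133.37; balance $1,533.84
Quarter 2: opening $1,533.84; interest $8.29 → $1,542.13; payment $123.37; balance $1,418.76
Quarter 3: opening $1,418.76; interest $8.29 → $1,427.05; payment $114.16; balance $1,312.89
Quarter 4: opening $1,312.89; interest $8.29 → $1,321.18; payment $105.69; balance $1,215.49
Quarter 5: opening $1,215.49; interest $8.29 → $1,223.78; payment $97.90; balance $1,125.88
Quarter 6: opening $1,125.88; interest $8.29 → $1,134.17; payment $90.73; balance $1,043.44
Quarter 7: opening $1,043.44; interest $8.29 → $1,051.73; payment $84.13; balance $967.60
Quarter 8: opening $967.60; interest $8.29 → $975.89; payment $78.07; balance $897.82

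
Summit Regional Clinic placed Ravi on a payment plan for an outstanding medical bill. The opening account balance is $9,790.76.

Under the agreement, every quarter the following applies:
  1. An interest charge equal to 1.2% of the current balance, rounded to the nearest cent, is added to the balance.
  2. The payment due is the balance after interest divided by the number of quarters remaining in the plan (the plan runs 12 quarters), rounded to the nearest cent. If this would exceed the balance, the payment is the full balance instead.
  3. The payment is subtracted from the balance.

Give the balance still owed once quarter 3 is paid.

Quarter 1: opening $9,790.76; interest $117.49 → $9,908.25; payment $825.69; balance $9,082.56
Quarter 2: opening $9,082.56; interest $108.99 → $9,191.55; payment $835.60; balance $8,355.95
Quarter 3: opening $8,355.95; interest $100.27 → $8,456.22; payment $845.62; balance $7,610.60

$7,610.60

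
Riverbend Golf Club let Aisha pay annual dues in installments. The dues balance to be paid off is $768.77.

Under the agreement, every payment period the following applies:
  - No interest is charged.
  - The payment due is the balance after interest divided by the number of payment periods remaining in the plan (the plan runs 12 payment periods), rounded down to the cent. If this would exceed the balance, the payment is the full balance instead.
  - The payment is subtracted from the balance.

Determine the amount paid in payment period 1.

$64.06

Payment period 1: opening $768.77; payment $64.06; balance $704.71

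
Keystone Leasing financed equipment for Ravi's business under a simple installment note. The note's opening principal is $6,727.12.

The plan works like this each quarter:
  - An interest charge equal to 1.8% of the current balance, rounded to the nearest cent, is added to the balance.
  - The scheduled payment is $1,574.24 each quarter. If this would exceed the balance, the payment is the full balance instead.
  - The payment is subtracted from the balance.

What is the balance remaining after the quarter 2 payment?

Quarter 1: opening $6,727.12; interest $121.09 → $6,848.21; payment $1,574.24; balance $5,273.97
Quarter 2: opening $5,273.97; interest $94.93 → $5,368.90; payment $1,574.24; balance $3,794.66

$3,794.66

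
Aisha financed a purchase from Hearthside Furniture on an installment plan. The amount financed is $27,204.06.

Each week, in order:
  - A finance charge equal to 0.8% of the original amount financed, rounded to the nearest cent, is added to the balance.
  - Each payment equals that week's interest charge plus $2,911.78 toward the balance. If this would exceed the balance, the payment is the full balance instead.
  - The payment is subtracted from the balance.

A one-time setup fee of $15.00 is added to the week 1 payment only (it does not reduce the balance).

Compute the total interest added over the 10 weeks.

Week 1: opening $27,204.06; interest $217.63 → $27,421.69; payment $3,129.41 (+ $15.00 fee); balance $24,292.28
Week 2: opening $24,292.28; interest $217.63 → $24,509.91; payment $3,129.41; balance $21,380.50
Week 3: opening $21,380.50; interest $217.63 → $21,598.13; payment $3,129.41; balance $18,468.72
Week 4: opening $18,468.72; interest $217.63 → $18,686.35; payment $3,129.41; balance $15,556.94
Week 5: opening $15,556.94; interest $217.63 → $15,774.57; payment $3,129.41; balance $12,645.16
Week 6: opening $12,645.16; interest $217.63 → $12,862.79; payment $3,129.41; balance $9,733.38
Week 7: opening $9,733.38; interest $217.63 → $9,951.01; payment $3,129.41; balance $6,821.60
Week 8: opening $6,821.60; interest $217.63 → $7,039.23; payment $3,129.41; balance $3,909.82
Week 9: opening $3,909.82; interest $217.63 → $4,127.45; payment $3,129.41; balance $998.04
Week 10: opening $998.04; interest $217.63 → $1,215.67; payment $1,215.67; balance $0.00
Total interest: $217.63 + $217.63 + $217.63 + $217.63 + $217.63 + $217.63 + $217.63 + $217.63 + $217.63 + $217.63 = $2,176.30

$2,176.30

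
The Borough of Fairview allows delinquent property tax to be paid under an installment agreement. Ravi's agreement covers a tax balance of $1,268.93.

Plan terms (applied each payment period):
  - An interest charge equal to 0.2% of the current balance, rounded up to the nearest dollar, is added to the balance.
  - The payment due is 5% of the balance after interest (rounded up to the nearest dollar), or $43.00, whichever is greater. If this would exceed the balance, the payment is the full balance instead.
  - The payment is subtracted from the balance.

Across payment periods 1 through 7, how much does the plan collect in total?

$389.00

Payment period 1: opening $1,268.93; interest $3.00 → $1,271.93; payment $64.00; balance $1,207.93
Payment period 2: opening $1,207.93; interest $3.00 → $1,210.93; payment $61.00; balance $1,149.93
Payment period 3: opening $1,149.93; interest $3.00 → $1,152.93; payment $58.00; balance $1,094.93
Payment period 4: opening $1,094.93; interest $3.00 → $1,097.93; payment $55.00; balance $1,042.93
Payment period 5: opening $1,042.93; interest $3.00 → $1,045.93; payment $53.00; balance $992.93
Payment period 6: opening $992.93; interest $2.00 → $994.93; payment $50.00; balance $944.93
Payment period 7: opening $944.93; interest $2.00 → $946.93; payment $48.00; balance $898.93
Total paid: $389.00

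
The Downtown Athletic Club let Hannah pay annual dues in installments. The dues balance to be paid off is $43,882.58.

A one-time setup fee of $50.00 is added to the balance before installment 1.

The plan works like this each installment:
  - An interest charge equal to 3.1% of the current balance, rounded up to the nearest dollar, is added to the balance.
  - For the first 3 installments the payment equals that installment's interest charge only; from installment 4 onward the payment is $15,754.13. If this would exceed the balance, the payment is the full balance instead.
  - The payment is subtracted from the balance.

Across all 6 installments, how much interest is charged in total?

$6,820.00

Installment 1: $43,932.58 +$1,362.00 interest = $45,294.58; pay $1,362.00 → $43,932.58
Installment 2: $43,932.58 +$1,362.00 interest = $45,294.58; pay $1,362.00 → $43,932.58
Installment 3: $43,932.58 +$1,362.00 interest = $45,294.58; pay $1,362.00 → $43,932.58
Installment 4: $43,932.58 +$1,362.00 interest = $45,294.58; pay $15,754.13 → $29,540.45
Installment 5: $29,540.45 +$916.00 interest = $30,456.45; pay $15,754.13 → $14,702.32
Installment 6: $14,702.32 +$456.00 interest = $15,158.32; pay $15,158.32 → $0.00
Total interest: $1,362.00 + $1,362.00 + $1,362.00 + $1,362.00 + $916.00 + $456.00 = $6,820.00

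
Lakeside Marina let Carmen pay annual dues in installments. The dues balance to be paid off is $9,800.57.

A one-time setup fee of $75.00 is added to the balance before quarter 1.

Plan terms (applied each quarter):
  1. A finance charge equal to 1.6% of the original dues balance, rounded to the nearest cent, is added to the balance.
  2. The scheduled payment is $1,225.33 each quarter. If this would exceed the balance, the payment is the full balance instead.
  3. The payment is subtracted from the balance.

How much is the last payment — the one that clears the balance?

$415.70

Quarter 1: opening $9,875.57; interest $156.81 → $10,032.38; payment $1,225.33; balance $8,807.05
Quarter 2: opening $8,807.05; interest $156.81 → $8,963.86; payment $1,225.33; balance $7,738.53
Quarter 3: opening $7,738.53; interest $156.81 → $7,895.34; payment $1,225.33; balance $6,670.01
Quarter 4: opening $6,670.01; interest $156.81 → $6,826.82; payment $1,225.33; balance $5,601.49
Quarter 5: opening $5,601.49; interest $156.81 → $5,758.30; payment $1,225.33; balance $4,532.97
Quarter 6: opening $4,532.97; interest $156.81 → $4,689.78; payment $1,225.33; balance $3,464.45
Quarter 7: opening $3,464.45; interest $156.81 → $3,621.26; payment $1,225.33; balance $2,395.93
Quarter 8: opening $2,395.93; interest $156.81 → $2,552.74; payment $1,225.33; balance $1,327.41
Quarter 9: opening $1,327.41; interest $156.81 → $1,484.22; payment $1,225.33; balance $258.89
Quarter 10: opening $258.89; interest $156.81 → $415.70; payment $415.70; balance $0.00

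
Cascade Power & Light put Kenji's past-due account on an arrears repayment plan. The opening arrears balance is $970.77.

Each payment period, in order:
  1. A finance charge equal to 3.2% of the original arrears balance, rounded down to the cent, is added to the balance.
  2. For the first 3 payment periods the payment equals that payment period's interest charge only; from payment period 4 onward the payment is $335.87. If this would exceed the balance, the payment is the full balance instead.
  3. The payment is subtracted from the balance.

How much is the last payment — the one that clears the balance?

Payment period 1: opening $970.77; interest $31.06 → $1,001.83; payment $31.06; balance $970.77
Payment period 2: opening $970.77; interest $31.06 → $1,001.83; payment $31.06; balance $970.77
Payment period 3: opening $970.77; interest $31.06 → $1,001.83; payment $31.06; balance $970.77
Payment period 4: opening $970.77; interest $31.06 → $1,001.83; payment $335.87; balance $665.96
Payment period 5: opening $665.96; interest $31.06 → $697.02; payment $335.87; balance $361.15
Payment period 6: opening $361.15; interest $31.06 → $392.21; payment $335.87; balance $56.34
Payment period 7: opening $56.34; interest $31.06 → $87.40; payment $87.40; balance $0.00

$87.40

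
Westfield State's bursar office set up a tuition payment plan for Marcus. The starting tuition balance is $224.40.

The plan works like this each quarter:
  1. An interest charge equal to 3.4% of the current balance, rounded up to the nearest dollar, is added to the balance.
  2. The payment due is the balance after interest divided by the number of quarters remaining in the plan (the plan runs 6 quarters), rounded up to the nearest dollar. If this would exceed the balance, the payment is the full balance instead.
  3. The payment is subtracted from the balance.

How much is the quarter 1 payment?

$39.00

Quarter 1: $224.40 +$8.00 interest = $232.40; pay $39.00 → $193.40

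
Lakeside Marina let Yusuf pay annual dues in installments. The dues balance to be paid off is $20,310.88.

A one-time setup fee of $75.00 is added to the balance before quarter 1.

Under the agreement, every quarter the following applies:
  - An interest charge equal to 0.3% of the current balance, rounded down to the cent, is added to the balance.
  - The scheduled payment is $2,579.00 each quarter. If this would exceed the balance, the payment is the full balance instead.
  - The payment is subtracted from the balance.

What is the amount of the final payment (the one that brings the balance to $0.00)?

Quarter 1: opening $20,385.88; interest $61.15 → $20,447.03; payment $2,579.00; balance $17,868.03
Quarter 2: opening $17,868.03; interest $53.60 → $17,921.63; payment $2,579.00; balance $15,342.63
Quarter 3: opening $15,342.63; interest $46.02 → $15,388.65; payment $2,579.00; balance $12,809.65
Quarter 4: opening $12,809.65; interest $38.42 → $12,848.07; payment $2,579.00; balance $10,269.07
Quarter 5: opening $10,269.07; interest $30.80 → $10,299.87; payment $2,579.00; balance $7,720.87
Quarter 6: opening $7,720.87; interest $23.16 → $7,744.03; payment $2,579.00; balance $5,165.03
Quarter 7: opening $5,165.03; interest $15.49 → $5,180.52; payment $2,579.00; balance $2,601.52
Quarter 8: opening $2,601.52; interest $7.80 → $2,609.32; payment $2,579.00; balance $30.32
Quarter 9: opening $30.32; interest $0.09 → $30.41; payment $30.41; balance $0.00

$30.41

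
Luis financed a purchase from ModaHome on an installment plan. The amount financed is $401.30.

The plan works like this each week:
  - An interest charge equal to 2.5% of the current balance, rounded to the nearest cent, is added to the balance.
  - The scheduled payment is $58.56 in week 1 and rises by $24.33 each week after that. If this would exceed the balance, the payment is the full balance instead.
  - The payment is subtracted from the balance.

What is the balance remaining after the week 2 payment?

$278.70

Week 1: $401.30 +$10.03 interest = $411.33; pay $58.56 → $352.77
Week 2: $352.77 +$8.82 interest = $361.59; pay $82.89 → $278.70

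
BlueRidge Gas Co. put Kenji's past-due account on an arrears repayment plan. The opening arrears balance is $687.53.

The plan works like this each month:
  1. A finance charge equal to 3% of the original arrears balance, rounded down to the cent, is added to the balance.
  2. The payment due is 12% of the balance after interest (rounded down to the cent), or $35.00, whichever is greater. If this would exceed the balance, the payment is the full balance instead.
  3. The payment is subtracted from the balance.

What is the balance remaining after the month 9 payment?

# | Opening | Interest | Payment | End bal
1 | $687.53 | $20.62 | $84.97 | $623.18
2 | $623.18 | $20.62 | $77.25 | $566.55
3 | $566.55 | $20.62 | $70.46 | $516.71
4 | $516.71 | $20.62 | $64.47 | $472.86
5 | $472.86 | $20.62 | $59.21 | $434.27
6 | $434.27 | $20.62 | $54.58 | $400.31
7 | $400.31 | $20.62 | $50.51 | $370.42
8 | $370.42 | $20.62 | $46.92 | $344.12
9 | $344.12 | $20.62 | $43.76 | $320.98

$320.98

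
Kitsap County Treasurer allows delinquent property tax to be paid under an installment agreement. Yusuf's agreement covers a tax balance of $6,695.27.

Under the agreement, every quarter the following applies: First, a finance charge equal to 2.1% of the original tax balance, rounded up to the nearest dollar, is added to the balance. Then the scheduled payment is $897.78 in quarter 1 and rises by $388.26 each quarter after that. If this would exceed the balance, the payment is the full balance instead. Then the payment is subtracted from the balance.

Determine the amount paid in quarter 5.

$1,479.59

Quarter 1: $6,695.27 +$141.00 interest = $6,836.27; pay $897.78 → $5,938.49
Quarter 2: $5,938.49 +$141.00 interest = $6,079.49; pay $1,286.04 → $4,793.45
Quarter 3: $4,793.45 +$141.00 interest = $4,934.45; pay $1,674.30 → $3,260.15
Quarter 4: $3,260.15 +$141.00 interest = $3,401.15; pay $2,062.56 → $1,338.59
Quarter 5: $1,338.59 +$141.00 interest = $1,479.59; pay $1,479.59 → $0.00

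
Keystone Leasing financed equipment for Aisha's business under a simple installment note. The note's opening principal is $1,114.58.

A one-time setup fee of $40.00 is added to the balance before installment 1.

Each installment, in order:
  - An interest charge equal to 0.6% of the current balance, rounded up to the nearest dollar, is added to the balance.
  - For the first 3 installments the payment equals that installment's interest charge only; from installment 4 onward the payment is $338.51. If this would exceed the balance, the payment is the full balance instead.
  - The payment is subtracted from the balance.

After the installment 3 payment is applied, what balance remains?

$1,154.58

Installment 1: opening $1,154.58; interest $7.00 → $1,161.58; payment $7.00; balance $1,154.58
Installment 2: opening $1,154.58; interest $7.00 → $1,161.58; payment $7.00; balance $1,154.58
Installment 3: opening $1,154.58; interest $7.00 → $1,161.58; payment $7.00; balance $1,154.58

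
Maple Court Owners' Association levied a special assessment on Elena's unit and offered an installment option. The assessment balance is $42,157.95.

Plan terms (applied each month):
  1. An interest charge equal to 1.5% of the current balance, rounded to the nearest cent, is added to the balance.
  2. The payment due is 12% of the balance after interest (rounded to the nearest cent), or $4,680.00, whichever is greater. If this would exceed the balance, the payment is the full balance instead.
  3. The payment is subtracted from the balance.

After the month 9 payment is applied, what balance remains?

$2,952.93

# | Opening | Interest | Payment | End bal
1 | $42,157.95 | $632.37 | $5,134.84 | $37,655.48
2 | $37,655.48 | $564.83 | $4,680.00 | $33,540.31
3 | $33,540.31 | $503.10 | $4,680.00 | $29,363.41
4 | $29,363.41 | $440.45 | $4,680.00 | $25,123.86
5 | $25,123.86 | $376.86 | $4,680.00 | $20,820.72
6 | $20,820.72 | $312.31 | $4,680.00 | $16,453.03
7 | $16,453.03 | $246.80 | $4,680.00 | $12,019.83
8 | $12,019.83 | $180.30 | $4,680.00 | $7,520.13
9 | $7,520.13 | $112.80 | $4,680.00 | $2,952.93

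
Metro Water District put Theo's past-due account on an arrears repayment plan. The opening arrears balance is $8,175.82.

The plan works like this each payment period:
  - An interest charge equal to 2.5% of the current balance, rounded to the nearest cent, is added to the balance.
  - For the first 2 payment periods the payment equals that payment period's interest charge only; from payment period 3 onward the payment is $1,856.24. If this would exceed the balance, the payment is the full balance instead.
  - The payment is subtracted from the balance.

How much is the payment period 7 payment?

$1,349.42

# | Opening | Interest | Payment | End bal
1 | $8,175.82 | $204.40 | $204.40 | $8,175.82
2 | $8,175.82 | $204.40 | $204.40 | $8,175.82
3 | $8,175.82 | $204.40 | $1,856.24 | $6,523.98
4 | $6,523.98 | $163.10 | $1,856.24 | $4,830.84
5 | $4,830.84 | $120.77 | $1,856.24 | $3,095.37
6 | $3,095.37 | $77.38 | $1,856.24 | $1,316.51
7 | $1,316.51 | $32.91 | $1,349.42 | $0.00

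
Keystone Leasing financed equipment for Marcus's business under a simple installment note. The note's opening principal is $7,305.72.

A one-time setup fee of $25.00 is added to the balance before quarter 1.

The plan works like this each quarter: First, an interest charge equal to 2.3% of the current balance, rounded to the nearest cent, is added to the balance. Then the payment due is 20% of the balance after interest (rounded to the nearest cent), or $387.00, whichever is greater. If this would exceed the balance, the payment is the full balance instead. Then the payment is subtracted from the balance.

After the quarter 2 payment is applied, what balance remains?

Quarter 1: $7,330.72 +$168.61 interest = $7,499.33; pay $1,499.87 → $5,999.46
Quarter 2: $5,999.46 +$137.99 interest = $6,137.45; pay $1,227.49 → $4,909.96

$4,909.96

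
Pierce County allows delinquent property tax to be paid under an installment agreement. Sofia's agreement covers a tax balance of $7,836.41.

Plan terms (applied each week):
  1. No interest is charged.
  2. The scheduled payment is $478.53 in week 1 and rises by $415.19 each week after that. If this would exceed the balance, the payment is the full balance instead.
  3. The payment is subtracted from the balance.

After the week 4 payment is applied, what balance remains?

$3,431.15

# | Opening | Payment | End bal
1 | $7,836.41 | $478.53 | $7,357.88
2 | $7,357.88 | $893.72 | $6,464.16
3 | $6,464.16 | $1,308.91 | $5,155.25
4 | $5,155.25 | $1,724.10 | $3,431.15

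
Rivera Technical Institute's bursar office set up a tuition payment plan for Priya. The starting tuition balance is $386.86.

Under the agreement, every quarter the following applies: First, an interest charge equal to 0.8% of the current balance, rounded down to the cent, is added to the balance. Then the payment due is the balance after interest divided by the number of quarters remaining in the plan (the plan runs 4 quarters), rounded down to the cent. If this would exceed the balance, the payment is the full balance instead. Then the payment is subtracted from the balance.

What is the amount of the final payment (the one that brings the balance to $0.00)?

$99.85

Quarter 1: $386.86 +$3.09 interest = $389.95; pay $97.48 → $292.47
Quarter 2: $292.47 +$2.33 interest = $294.80; pay $98.26 → $196.54
Quarter 3: $196.54 +$1.57 interest = $198.11; pay $99.05 → $99.06
Quarter 4: $99.06 +$0.79 interest = $99.85; pay $99.85 → $0.00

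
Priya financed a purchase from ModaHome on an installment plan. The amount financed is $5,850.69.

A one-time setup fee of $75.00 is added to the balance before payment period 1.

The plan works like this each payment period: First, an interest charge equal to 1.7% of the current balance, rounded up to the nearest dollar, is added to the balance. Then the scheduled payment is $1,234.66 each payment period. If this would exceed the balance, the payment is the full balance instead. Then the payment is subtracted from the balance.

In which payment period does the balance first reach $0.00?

Payment period 1: opening $5,925.69; interest $101.00 → $6,026.69; payment $1,234.66; balance $4,792.03
Payment period 2: opening $4,792.03; interest $82.00 → $4,874.03; payment $1,234.66; balance $3,639.37
Payment period 3: opening $3,639.37; interest $62.00 → $3,701.37; payment $1,234.66; balance $2,466.71
Payment period 4: opening $2,466.71; interest $42.00 → $2,508.71; payment $1,234.66; balance $1,274.05
Payment period 5: opening $1,274.05; interest $22.00 → $1,296.05; payment $1,234.66; balance $61.39
Payment period 6: opening $61.39; interest $2.00 → $63.39; payment $63.39; balance $0.00
Balance reaches $0.00 in payment period 6.

6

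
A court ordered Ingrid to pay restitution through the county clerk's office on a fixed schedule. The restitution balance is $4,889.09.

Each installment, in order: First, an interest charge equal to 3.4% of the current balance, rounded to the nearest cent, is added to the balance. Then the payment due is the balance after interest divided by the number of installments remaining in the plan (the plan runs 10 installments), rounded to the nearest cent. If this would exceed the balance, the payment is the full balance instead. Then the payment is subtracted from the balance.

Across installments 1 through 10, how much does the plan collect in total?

# | Opening | Interest | Payment | End bal
1 | $4,889.09 | $166.23 | $505.53 | $4,549.79
2 | $4,549.79 | $154.69 | $522.72 | $4,181.76
3 | $4,181.76 | $142.18 | $540.49 | $3,783.45
4 | $3,783.45 | $128.64 | $558.87 | $3,353.22
5 | $3,353.22 | $114.01 | $577.87 | $2,889.36
6 | $2,889.36 | $98.24 | $597.52 | $2,390.08
7 | $2,390.08 | $81.26 | $617.84 | $1,853.50
8 | $1,853.50 | $63.02 | $638.84 | $1,277.68
9 | $1,277.68 | $43.44 | $660.56 | $660.56
10 | $660.56 | $22.46 | $683.02 | $0.00
Total paid: $5,903.26

$5,903.26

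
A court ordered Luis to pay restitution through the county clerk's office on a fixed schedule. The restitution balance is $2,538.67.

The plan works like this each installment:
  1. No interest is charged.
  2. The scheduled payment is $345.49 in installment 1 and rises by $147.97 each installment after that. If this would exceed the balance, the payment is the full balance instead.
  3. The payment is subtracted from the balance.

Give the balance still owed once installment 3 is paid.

Installment 1: opening $2,538.67; payment $345.49; balance $2,193.18
Installment 2: opening $2,193.18; payment $493.46; balance $1,699.72
Installment 3: opening $1,699.72; payment $641.43; balance $1,058.29

$1,058.29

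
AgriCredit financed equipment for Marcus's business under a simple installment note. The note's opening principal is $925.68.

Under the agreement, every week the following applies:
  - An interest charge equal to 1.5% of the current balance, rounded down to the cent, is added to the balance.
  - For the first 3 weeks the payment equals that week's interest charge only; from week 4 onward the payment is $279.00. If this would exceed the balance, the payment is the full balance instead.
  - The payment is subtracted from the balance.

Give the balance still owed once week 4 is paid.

Week 1: $925.68 +$13.88 interest = $939.56; pay $13.88 → $925.68
Week 2: $925.68 +$13.88 interest = $939.56; pay $13.88 → $925.68
Week 3: $925.68 +$13.88 interest = $939.56; pay $13.88 → $925.68
Week 4: $925.68 +$13.88 interest = $939.56; pay $279.00 → $660.56

$660.56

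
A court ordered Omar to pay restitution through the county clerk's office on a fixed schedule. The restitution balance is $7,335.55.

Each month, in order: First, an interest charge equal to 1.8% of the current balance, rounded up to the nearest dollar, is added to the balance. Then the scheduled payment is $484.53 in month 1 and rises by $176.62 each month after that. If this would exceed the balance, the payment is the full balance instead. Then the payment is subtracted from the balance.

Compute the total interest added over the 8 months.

Month 1: opening $7,335.55; interest $133.00 → $7,468.55; payment $484.53; balance $6,984.02
Month 2: opening $6,984.02; interest $126.00 → $7,110.02; payment $661.15; balance $6,448.87
Month 3: opening $6,448.87; interest $117.00 → $6,565.87; payment $837.77; balance $5,728.10
Month 4: opening $5,728.10; interest $104.00 → $5,832.10; payment $1,014.39; balance $4,817.71
Month 5: opening $4,817.71; interest $87.00 → $4,904.71; payment $1,191.01; balance $3,713.70
Month 6: opening $3,713.70; interest $67.00 → $3,780.70; payment $1,367.63; balance $2,413.07
Month 7: opening $2,413.07; interest $44.00 → $2,457.07; payment $1,544.25; balance $912.82
Month 8: opening $912.82; interest $17.00 → $929.82; payment $929.82; balance $0.00
Total interest: $133.00 + $126.00 + $117.00 + $104.00 + $87.00 + $67.00 + $44.00 + $17.00 = $695.00

$695.00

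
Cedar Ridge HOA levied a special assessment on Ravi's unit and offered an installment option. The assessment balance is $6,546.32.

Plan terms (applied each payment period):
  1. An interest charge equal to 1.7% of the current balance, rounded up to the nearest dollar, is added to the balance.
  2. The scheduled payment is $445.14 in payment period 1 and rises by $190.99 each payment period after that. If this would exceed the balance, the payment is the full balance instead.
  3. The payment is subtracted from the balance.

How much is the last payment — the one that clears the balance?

$1,554.63

Payment period 1: opening $6,546.32; interest $112.00 → $6,658.32; payment $445.14; balance $6,213.18
Payment period 2: opening $6,213.18; interest $106.00 → $6,319.18; payment $636.13; balance $5,683.05
Payment period 3: opening $5,683.05; interest $97.00 → $5,780.05; payment $827.12; balance $4,952.93
Payment period 4: opening $4,952.93; interest $85.00 → $5,037.93; payment $1,018.11; balance $4,019.82
Payment period 5: opening $4,019.82; interest $69.00 → $4,088.82; payment $1,209.10; balance $2,879.72
Payment period 6: opening $2,879.72; interest $49.00 → $2,928.72; payment $1,400.09; balance $1,528.63
Payment period 7: opening $1,528.63; interest $26.00 → $1,554.63; payment $1,554.63; balance $0.00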